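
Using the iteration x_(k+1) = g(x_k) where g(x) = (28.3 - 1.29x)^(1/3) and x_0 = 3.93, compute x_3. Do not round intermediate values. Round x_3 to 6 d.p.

x_1 = g(3.930000) = 2.853327
x_2 = g(2.853327) = 2.909096
x_3 = g(2.909096) = 2.906259

2.906259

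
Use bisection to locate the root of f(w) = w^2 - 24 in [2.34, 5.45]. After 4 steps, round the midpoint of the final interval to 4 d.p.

f(2.340000) = -18.524400, f(5.450000) = 5.702500 (opposite signs)
step 1: m = 3.895000, f(m) = -8.828975 < 0 → root in [3.895000, 5.450000]
step 2: m = 4.672500, f(m) = -2.167744 < 0 → root in [4.672500, 5.450000]
step 3: m = 5.061250, f(m) = 1.616252 > 0 → root in [4.672500, 5.061250]
step 4: m = 4.866875, f(m) = -0.313528 < 0 → root in [4.866875, 5.061250]
Midpoint of [4.866875, 5.061250] = 4.964063

4.9641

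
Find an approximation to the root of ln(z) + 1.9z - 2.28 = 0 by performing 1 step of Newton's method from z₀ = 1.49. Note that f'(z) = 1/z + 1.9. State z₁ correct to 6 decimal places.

1.120601

z_0 = 1.490000: f = 0.949776, f' = 2.571141 → z_1 = 1.490000 - (0.949776)/(2.571141) = 1.120601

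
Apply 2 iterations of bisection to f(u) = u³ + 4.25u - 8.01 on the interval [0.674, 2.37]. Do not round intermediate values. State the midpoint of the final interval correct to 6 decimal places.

f(0.674000) = -4.839318, f(2.370000) = 15.374553 (opposite signs)
step 1: m = 1.522000, f(m) = 1.984189 > 0 → root in [0.674000, 1.522000]
step 2: m = 1.098000, f(m) = -2.019747 < 0 → root in [1.098000, 1.522000]
Midpoint of [1.098000, 1.522000] = 1.310000

1.310000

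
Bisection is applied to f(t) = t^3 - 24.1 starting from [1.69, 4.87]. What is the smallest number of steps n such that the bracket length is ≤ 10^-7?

Initial width b − a = 4.87 − 1.69 = 3.180000.
After n steps the width is (b−a)/2^n; need (b−a)/2^n ≤ 10^-7.
So n ≥ log₂(3.180000/10^-7) = log₂(31800000.0000) ≈ 24.9225.
Hence n = 25.

25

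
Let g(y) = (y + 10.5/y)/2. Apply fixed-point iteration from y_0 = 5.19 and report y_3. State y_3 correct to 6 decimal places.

3.240423

y_1 = g(5.190000) = 3.606561
y_2 = g(3.606561) = 3.258961
y_3 = g(3.258961) = 3.240423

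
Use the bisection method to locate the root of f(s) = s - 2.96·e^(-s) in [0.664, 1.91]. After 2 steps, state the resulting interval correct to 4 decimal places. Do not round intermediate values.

f(0.664000) = -0.859773, f(1.910000) = 1.471682 (opposite signs)
step 1: m = 1.287000, f(m) = 0.469750 > 0 → root in [0.664000, 1.287000]
step 2: m = 0.975500, f(m) = -0.140431 < 0 → root in [0.975500, 1.287000]

[0.9755, 1.2870]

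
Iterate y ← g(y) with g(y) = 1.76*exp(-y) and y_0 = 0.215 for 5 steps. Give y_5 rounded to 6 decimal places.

1.008019

y_1 = g(0.215000) = 1.419513
y_2 = g(1.419513) = 0.425624
y_3 = g(0.425624) = 1.149917
y_4 = g(1.149917) = 0.557327
y_5 = g(0.557327) = 1.008019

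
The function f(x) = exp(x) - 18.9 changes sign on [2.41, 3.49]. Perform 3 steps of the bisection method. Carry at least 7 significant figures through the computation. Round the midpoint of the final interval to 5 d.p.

2.88250

f(2.410000) = -7.766039, f(3.490000) = 13.885948 (opposite signs)
step 1: m = 2.950000, f(m) = 0.205954 > 0 → root in [2.410000, 2.950000]
step 2: m = 2.680000, f(m) = -4.314907 < 0 → root in [2.680000, 2.950000]
step 3: m = 2.815000, f(m) = -2.206824 < 0 → root in [2.815000, 2.950000]
Midpoint of [2.815000, 2.950000] = 2.882500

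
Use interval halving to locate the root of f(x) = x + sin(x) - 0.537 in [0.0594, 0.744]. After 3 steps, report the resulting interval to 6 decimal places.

f(0.059400) = -0.418235, f(0.744000) = 0.884236 (opposite signs)
step 1: m = 0.401700, f(m) = 0.255684 > 0 → root in [0.059400, 0.401700]
step 2: m = 0.230550, f(m) = -0.077937 < 0 → root in [0.230550, 0.401700]
step 3: m = 0.316125, f(m) = 0.090011 > 0 → root in [0.230550, 0.316125]

[0.230550, 0.316125]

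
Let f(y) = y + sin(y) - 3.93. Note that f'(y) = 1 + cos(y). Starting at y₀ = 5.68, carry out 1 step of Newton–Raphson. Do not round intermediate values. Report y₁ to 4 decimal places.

Newton update: y ← y − f(y)/f'(y).
y_0 = 5.680000: f = 1.182731, f' = 1.823533 → y_1 = 5.680000 - (1.182731)/(1.823533) = 5.031407

5.0314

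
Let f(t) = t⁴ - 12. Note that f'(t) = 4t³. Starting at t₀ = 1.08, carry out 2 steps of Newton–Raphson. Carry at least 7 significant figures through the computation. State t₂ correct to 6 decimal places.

2.485909

t_0 = 1.080000: f = -10.639511, f' = 5.038848 → t_1 = 1.080000 - (-10.639511)/(5.038848) = 3.191497
t_1 = 3.191497: f = 91.747493, f' = 130.029891 → t_2 = 3.191497 - (91.747493)/(130.029891) = 2.485909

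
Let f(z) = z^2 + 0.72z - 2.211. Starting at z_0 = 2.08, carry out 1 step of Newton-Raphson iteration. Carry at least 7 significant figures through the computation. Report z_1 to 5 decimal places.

f'(z) = 2z + 0.72
z_0 = 2.080000: f = 3.613000, f' = 4.880000 → z_1 = 2.080000 - (3.613000)/(4.880000) = 1.339631

1.33963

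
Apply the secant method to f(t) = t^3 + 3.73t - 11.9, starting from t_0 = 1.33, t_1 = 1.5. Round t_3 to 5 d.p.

f(t_0) = -4.586463, f(t_1) = -2.930000
t_2 = 1.500000 - (-2.930000)·(1.500000 - 1.330000)/(-2.930000 - (-4.586463)) = 1.800701; f(t_2) = 0.655430
t_3 = 1.800701 - (0.655430)·(1.800701 - 1.500000)/(0.655430 - (-2.930000)) = 1.745732; f(t_3) = -0.068166

1.74573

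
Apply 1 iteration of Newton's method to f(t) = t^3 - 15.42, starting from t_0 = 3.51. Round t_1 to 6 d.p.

2.757204

f'(t) = 3t^2
t_0 = 3.510000: f = 27.823551, f' = 36.960300 → t_1 = 3.510000 - (27.823551)/(36.960300) = 2.757204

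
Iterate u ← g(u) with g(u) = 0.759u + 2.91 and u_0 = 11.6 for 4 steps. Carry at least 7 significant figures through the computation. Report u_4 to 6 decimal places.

11.917154

u_1 = g(11.600000) = 11.714400
u_2 = g(11.714400) = 11.801230
u_3 = g(11.801230) = 11.867133
u_4 = g(11.867133) = 11.917154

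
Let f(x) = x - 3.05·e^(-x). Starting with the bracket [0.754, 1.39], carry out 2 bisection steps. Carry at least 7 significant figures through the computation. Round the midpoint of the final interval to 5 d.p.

0.99250

f(0.754000) = -0.680967, f(1.390000) = 0.630320 (opposite signs)
step 1: m = 1.072000, f(m) = 0.027914 > 0 → root in [0.754000, 1.072000]
step 2: m = 0.913000, f(m) = -0.311021 < 0 → root in [0.913000, 1.072000]
Midpoint of [0.913000, 1.072000] = 0.992500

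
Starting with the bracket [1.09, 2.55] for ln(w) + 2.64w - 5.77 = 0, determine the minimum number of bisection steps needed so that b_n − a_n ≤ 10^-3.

11

Initial width b − a = 2.55 − 1.09 = 1.460000.
After n steps the width is (b−a)/2^n; need (b−a)/2^n ≤ 10^-3.
So n ≥ log₂(1.460000/10^-3) = log₂(1460.0000) ≈ 10.5118.
Hence n = 11.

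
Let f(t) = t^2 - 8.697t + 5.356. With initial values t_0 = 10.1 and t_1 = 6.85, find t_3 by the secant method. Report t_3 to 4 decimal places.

f(t_0) = 19.526300, f(t_1) = -7.295950
t_2 = 6.850000 - (-7.295950)·(6.850000 - 10.100000)/(-7.295950 - (19.526300)) = 7.734036; f(t_2) = -2.091598
t_3 = 7.734036 - (-2.091598)·(7.734036 - 6.850000)/(-2.091598 - (-7.295950)) = 8.089325; f(t_3) = 0.440318

8.0893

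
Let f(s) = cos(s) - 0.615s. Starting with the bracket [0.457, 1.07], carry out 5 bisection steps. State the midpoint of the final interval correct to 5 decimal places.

f(0.457000) = 0.616325, f(1.070000) = -0.177926 (opposite signs)
step 1: m = 0.763500, f(m) = 0.252868 > 0 → root in [0.763500, 1.070000]
step 2: m = 0.916750, f(m) = 0.044601 > 0 → root in [0.916750, 1.070000]
step 3: m = 0.993375, f(m) = -0.065060 < 0 → root in [0.916750, 0.993375]
step 4: m = 0.955063, f(m) = -0.009806 < 0 → root in [0.916750, 0.955063]
step 5: m = 0.935906, f(m) = 0.017507 > 0 → root in [0.935906, 0.955063]
Midpoint of [0.935906, 0.955063] = 0.945484

0.94548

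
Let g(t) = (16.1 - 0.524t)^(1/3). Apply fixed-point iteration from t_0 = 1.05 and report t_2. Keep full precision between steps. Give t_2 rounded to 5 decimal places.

2.45477

t_1 = g(1.050000) = 2.495983
t_2 = g(2.495983) = 2.454765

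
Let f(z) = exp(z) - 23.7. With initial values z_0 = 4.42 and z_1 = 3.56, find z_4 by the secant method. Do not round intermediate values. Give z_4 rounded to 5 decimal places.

f(z_0) = 59.396285, f(z_1) = 11.463197
z_2 = 3.560000 - (11.463197)·(3.560000 - 4.420000)/(11.463197 - (59.396285)) = 3.354331; f(z_2) = 4.926447
z_3 = 3.354331 - (4.926447)·(3.354331 - 3.560000)/(4.926447 - (11.463197)) = 3.199328; f(z_3) = 0.816045
z_4 = 3.199328 - (0.816045)·(3.199328 - 3.354331)/(0.816045 - (4.926447)) = 3.168555; f(z_4) = 0.073102

3.16855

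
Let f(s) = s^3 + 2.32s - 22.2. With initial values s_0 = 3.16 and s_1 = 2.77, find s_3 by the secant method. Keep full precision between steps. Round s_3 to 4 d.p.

f(s_0) = 16.685696, f(s_1) = 5.480333
s_2 = 2.770000 - (5.480333)·(2.770000 - 3.160000)/(5.480333 - (16.685696)) = 2.579258; f(s_2) = 0.942585
s_3 = 2.579258 - (0.942585)·(2.579258 - 2.770000)/(0.942585 - (5.480333)) = 2.539637; f(s_3) = 0.072004

2.5396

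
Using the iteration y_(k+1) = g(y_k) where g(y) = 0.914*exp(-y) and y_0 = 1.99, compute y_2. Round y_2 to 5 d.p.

0.80665

y_1 = g(1.990000) = 0.124940
y_2 = g(0.124940) = 0.806651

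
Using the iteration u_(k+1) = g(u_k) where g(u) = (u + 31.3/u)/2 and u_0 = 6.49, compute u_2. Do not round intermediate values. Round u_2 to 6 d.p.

5.594977

u_1 = g(6.490000) = 5.656402
u_2 = g(5.656402) = 5.594977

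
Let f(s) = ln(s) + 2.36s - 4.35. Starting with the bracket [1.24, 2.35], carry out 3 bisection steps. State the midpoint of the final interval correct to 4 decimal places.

1.5869

f(1.240000) = -1.208489, f(2.350000) = 2.050415 (opposite signs)
step 1: m = 1.795000, f(m) = 0.471205 > 0 → root in [1.240000, 1.795000]
step 2: m = 1.517500, f(m) = -0.351636 < 0 → root in [1.517500, 1.795000]
step 3: m = 1.656250, f(m) = 0.063306 > 0 → root in [1.517500, 1.656250]
Midpoint of [1.517500, 1.656250] = 1.586875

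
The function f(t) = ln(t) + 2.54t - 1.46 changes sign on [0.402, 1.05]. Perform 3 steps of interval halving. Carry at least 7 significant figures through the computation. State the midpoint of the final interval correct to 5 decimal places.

0.68550

f(0.402000) = -1.350223, f(1.050000) = 1.255790 (opposite signs)
step 1: m = 0.726000, f(m) = 0.063835 > 0 → root in [0.402000, 0.726000]
step 2: m = 0.564000, f(m) = -0.600141 < 0 → root in [0.564000, 0.726000]
step 3: m = 0.645000, f(m) = -0.260205 < 0 → root in [0.645000, 0.726000]
Midpoint of [0.645000, 0.726000] = 0.685500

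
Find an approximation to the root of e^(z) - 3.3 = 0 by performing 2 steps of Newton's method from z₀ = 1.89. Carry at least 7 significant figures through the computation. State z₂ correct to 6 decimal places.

1.211689

f'(z) = e^(z)
z_0 = 1.890000: f = 3.319369, f' = 6.619369 → z_1 = 1.890000 - (3.319369)/(6.619369) = 1.388537
z_1 = 1.388537: f = 0.708980, f' = 4.008980 → z_2 = 1.388537 - (0.708980)/(4.008980) = 1.211689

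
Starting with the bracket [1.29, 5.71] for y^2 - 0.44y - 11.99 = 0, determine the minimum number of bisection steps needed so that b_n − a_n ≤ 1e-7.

Initial width b − a = 5.71 − 1.29 = 4.420000.
After n steps the width is (b−a)/2^n; need (b−a)/2^n ≤ 1e-7.
So n ≥ log₂(4.420000/1e-7) = log₂(44200000.0000) ≈ 25.3975.
Hence n = 26.

26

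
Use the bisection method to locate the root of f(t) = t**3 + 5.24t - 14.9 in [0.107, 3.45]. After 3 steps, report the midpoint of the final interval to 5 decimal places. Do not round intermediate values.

1.56956

f(0.107000) = -14.338095, f(3.450000) = 44.241625 (opposite signs)
step 1: m = 1.778500, f(m) = 0.044846 > 0 → root in [0.107000, 1.778500]
step 2: m = 0.942750, f(m) = -9.122095 < 0 → root in [0.942750, 1.778500]
step 3: m = 1.360625, f(m) = -5.251399 < 0 → root in [1.360625, 1.778500]
Midpoint of [1.360625, 1.778500] = 1.569563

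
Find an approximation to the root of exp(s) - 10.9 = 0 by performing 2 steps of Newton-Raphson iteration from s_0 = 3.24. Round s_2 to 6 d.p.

f'(s) = exp(s)
s_0 = 3.240000: f = 14.633722, f' = 25.533722 → s_1 = 3.240000 - (14.633722)/(25.533722) = 2.666886
s_1 = 2.666886: f = 3.495080, f' = 14.395080 → s_2 = 2.666886 - (3.495080)/(14.395080) = 2.424090

2.424090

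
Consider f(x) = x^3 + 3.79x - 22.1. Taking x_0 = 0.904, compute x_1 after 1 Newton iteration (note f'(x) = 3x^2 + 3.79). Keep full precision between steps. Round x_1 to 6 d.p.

x_0 = 0.904000: f = -17.935077, f' = 6.241648 → x_1 = 0.904000 - (-17.935077)/(6.241648) = 3.777452

3.777452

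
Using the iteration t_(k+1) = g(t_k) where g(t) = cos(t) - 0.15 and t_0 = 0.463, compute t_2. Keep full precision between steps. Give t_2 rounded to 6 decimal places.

0.585280

t_1 = g(0.463000) = 0.744717
t_2 = g(0.744717) = 0.585280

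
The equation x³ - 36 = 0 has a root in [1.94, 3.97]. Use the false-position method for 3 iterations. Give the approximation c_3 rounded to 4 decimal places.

f(1.940000) = -28.698616, f(3.970000) = 26.570773
step 1: c = 2.994077, f(c) = -9.159606 < 0 → new bracket [2.994077, 3.970000]
step 2: c = 3.244258, f(c) = -1.853497 < 0 → new bracket [3.244258, 3.970000]
step 3: c = 3.291583, f(c) = -0.337297 < 0 → new bracket [3.291583, 3.970000]

3.2916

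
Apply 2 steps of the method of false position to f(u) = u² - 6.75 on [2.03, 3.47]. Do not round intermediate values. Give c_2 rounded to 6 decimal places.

f(2.030000) = -2.629100, f(3.470000) = 5.290900
step 1: c = 2.508018, f(c) = -0.459845 < 0 → new bracket [2.508018, 3.470000]
step 2: c = 2.584941, f(c) = -0.068081 < 0 → new bracket [2.584941, 3.470000]

2.584941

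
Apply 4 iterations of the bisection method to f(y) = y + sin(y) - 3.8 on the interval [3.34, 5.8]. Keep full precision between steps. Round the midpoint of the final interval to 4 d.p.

4.8006

f(3.340000) = -0.657108, f(5.800000) = 1.535398 (opposite signs)
step 1: m = 4.570000, f(m) = -0.219880 < 0 → root in [4.570000, 5.800000]
step 2: m = 5.185000, f(m) = 0.494617 > 0 → root in [4.570000, 5.185000]
step 3: m = 4.877500, f(m) = 0.091100 > 0 → root in [4.570000, 4.877500]
step 4: m = 4.723750, f(m) = -0.076185 < 0 → root in [4.723750, 4.877500]
Midpoint of [4.723750, 4.877500] = 4.800625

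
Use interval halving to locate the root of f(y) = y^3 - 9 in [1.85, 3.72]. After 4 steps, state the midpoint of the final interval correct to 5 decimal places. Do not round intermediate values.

2.02531

f(1.850000) = -2.668375, f(3.720000) = 42.478848 (opposite signs)
step 1: m = 2.785000, f(m) = 12.601087 > 0 → root in [1.850000, 2.785000]
step 2: m = 2.317500, f(m) = 3.446843 > 0 → root in [1.850000, 2.317500]
step 3: m = 2.083750, f(m) = 0.047672 > 0 → root in [1.850000, 2.083750]
step 4: m = 1.966875, f(m) = -1.390953 < 0 → root in [1.966875, 2.083750]
Midpoint of [1.966875, 2.083750] = 2.025313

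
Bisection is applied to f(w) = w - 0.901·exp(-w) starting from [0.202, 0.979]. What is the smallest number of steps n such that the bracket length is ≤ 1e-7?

Initial width b − a = 0.979 − 0.202 = 0.777000.
After n steps the width is (b−a)/2^n; need (b−a)/2^n ≤ 1e-7.
So n ≥ log₂(0.777000/1e-7) = log₂(7770000.0000) ≈ 22.8895.
Hence n = 23.

23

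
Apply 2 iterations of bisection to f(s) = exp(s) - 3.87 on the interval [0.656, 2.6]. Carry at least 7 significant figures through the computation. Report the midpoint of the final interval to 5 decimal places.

f(0.656000) = -1.942931, f(2.600000) = 9.593738 (opposite signs)
step 1: m = 1.628000, f(m) = 1.223677 > 0 → root in [0.656000, 1.628000]
step 2: m = 1.142000, f(m) = -0.736972 < 0 → root in [1.142000, 1.628000]
Midpoint of [1.142000, 1.628000] = 1.385000

1.38500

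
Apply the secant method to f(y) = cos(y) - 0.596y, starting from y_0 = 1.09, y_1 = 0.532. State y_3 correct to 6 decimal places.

f(y_0) = -0.187155, f(y_1) = 0.544722
y_2 = 0.532000 - (0.544722)·(0.532000 - 1.090000)/(0.544722 - (-0.187155)) = 0.947309; f(y_2) = 0.019274
y_3 = 0.947309 - (0.019274)·(0.947309 - 0.532000)/(0.019274 - (0.544722)) = 0.962543; f(y_3) = -0.002240

0.962543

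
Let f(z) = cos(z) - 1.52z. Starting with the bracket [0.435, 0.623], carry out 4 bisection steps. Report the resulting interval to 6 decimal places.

[0.552500, 0.564250]

f(0.435000) = 0.245670, f(0.623000) = -0.134828 (opposite signs)
step 1: m = 0.529000, f(m) = 0.059232 > 0 → root in [0.529000, 0.623000]
step 2: m = 0.576000, f(m) = -0.036872 < 0 → root in [0.529000, 0.576000]
step 3: m = 0.552500, f(m) = 0.011415 > 0 → root in [0.552500, 0.576000]
step 4: m = 0.564250, f(m) = -0.012670 < 0 → root in [0.552500, 0.564250]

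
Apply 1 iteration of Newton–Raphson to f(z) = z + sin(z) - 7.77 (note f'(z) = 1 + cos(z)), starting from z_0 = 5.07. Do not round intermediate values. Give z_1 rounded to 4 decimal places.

Newton update: z ← z − f(z)/f'(z).
z_0 = 5.070000: f = -3.636736, f' = 1.350037 → z_1 = 5.070000 - (-3.636736)/(1.350037) = 7.763804

7.7638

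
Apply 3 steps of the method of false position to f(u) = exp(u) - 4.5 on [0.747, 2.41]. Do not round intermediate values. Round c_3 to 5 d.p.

False-position update: c = (a·f(b) − b·f(a))/(f(b) − f(a)); replace the endpoint whose sign matches f(c).
f(0.747000) = -2.389341, f(2.410000) = 6.633961
step 1: c = 1.187357, f(c) = -1.221595 < 0 → new bracket [1.187357, 2.410000]
step 2: c = 1.377487, f(c) = -0.535076 < 0 → new bracket [1.377487, 2.410000]
step 3: c = 1.454550, f(c) = -0.217442 < 0 → new bracket [1.454550, 2.410000]

1.45455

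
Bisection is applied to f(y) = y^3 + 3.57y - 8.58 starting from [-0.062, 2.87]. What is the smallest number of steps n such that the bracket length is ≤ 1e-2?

Initial width b − a = 2.87 − -0.062 = 2.932000.
After n steps the width is (b−a)/2^n; need (b−a)/2^n ≤ 1e-2.
So n ≥ log₂(2.932000/1e-2) = log₂(293.2000) ≈ 8.1957.
Hence n = 9.

9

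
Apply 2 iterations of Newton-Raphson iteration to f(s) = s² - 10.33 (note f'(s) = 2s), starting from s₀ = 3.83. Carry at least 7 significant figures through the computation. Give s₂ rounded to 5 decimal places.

3.21441

Newton update: s ← s − f(s)/f'(s).
s_0 = 3.830000: f = 4.338900, f' = 7.660000 → s_1 = 3.830000 - (4.338900)/(7.660000) = 3.263564
s_1 = 3.263564: f = 0.320850, f' = 6.527128 → s_2 = 3.263564 - (0.320850)/(6.527128) = 3.214408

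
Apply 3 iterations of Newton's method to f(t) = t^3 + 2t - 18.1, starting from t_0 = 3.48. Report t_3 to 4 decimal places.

Newton update: t ← t − f(t)/f'(t).
f'(t) = 3t^2 + 2
t_0 = 3.480000: f = 31.004192, f' = 38.331200 → t_1 = 3.480000 - (31.004192)/(38.331200) = 2.671150
t_1 = 2.671150: f = 6.301068, f' = 23.405127 → t_2 = 2.671150 - (6.301068)/(23.405127) = 2.401933
t_2 = 2.401933: f = 0.561287, f' = 19.307840 → t_3 = 2.401933 - (0.561287)/(19.307840) = 2.372862

2.3729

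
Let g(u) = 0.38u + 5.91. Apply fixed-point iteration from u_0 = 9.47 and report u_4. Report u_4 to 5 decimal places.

u_1 = g(9.470000) = 9.508600
u_2 = g(9.508600) = 9.523268
u_3 = g(9.523268) = 9.528842
u_4 = g(9.528842) = 9.530960

9.53096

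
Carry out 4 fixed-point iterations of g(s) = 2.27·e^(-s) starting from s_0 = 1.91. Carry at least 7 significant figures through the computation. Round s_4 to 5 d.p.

s_1 = g(1.910000) = 0.336142
s_2 = g(0.336142) = 1.621963
s_3 = g(1.621963) = 0.448349
s_4 = g(0.448349) = 1.449808

1.44981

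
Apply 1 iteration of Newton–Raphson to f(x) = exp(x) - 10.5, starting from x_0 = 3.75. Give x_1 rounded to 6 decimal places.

Newton update: x ← x − f(x)/f'(x).
f'(x) = exp(x)
x_0 = 3.750000: f = 32.021082, f' = 42.521082 → x_1 = 3.750000 - (32.021082)/(42.521082) = 2.996936

2.996936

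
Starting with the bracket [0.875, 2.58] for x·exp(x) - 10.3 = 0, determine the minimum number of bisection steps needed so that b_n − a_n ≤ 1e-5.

Initial width b − a = 2.58 − 0.875 = 1.705000.
After n steps the width is (b−a)/2^n; need (b−a)/2^n ≤ 1e-5.
So n ≥ log₂(1.705000/1e-5) = log₂(170500.0000) ≈ 17.3794.
Hence n = 18.

18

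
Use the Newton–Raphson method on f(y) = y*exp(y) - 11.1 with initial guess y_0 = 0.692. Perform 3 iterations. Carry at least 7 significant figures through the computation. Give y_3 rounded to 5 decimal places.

f'(y) = (y+1)*exp(y)
y_0 = 0.692000: f = -9.717587, f' = 3.380120 → y_1 = 0.692000 - (-9.717587)/(3.380120) = 3.566923
y_1 = 3.566923: f = 115.195818, f' = 161.703311 → y_2 = 3.566923 - (115.195818)/(161.703311) = 2.854533
y_2 = 2.854533: f = 38.472781, f' = 66.939115 → y_3 = 2.854533 - (38.472781)/(66.939115) = 2.279791

2.27979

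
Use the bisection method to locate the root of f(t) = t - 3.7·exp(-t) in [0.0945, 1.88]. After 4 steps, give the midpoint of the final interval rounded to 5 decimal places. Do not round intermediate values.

f(0.094500) = -3.271863, f(1.880000) = 1.315417 (opposite signs)
step 1: m = 0.987250, f(m) = -0.391370 < 0 → root in [0.987250, 1.880000]
step 2: m = 1.433625, f(m) = 0.551386 > 0 → root in [0.987250, 1.433625]
step 3: m = 1.210437, f(m) = 0.107590 > 0 → root in [0.987250, 1.210437]
step 4: m = 1.098844, f(m) = -0.134204 < 0 → root in [1.098844, 1.210437]
Midpoint of [1.098844, 1.210437] = 1.154641

1.15464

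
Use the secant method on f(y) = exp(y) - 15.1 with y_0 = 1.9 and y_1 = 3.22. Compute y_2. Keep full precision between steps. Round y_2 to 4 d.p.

f(y_0) = -8.414106, f(y_1) = 9.928120
y_2 = 3.220000 - (9.928120)·(3.220000 - 1.900000)/(9.928120 - (-8.414106)) = 2.505522; f(y_2) = -2.850049

2.5055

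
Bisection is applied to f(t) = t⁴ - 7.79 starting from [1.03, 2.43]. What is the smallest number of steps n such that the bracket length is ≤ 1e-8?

Initial width b − a = 2.43 − 1.03 = 1.400000.
After n steps the width is (b−a)/2^n; need (b−a)/2^n ≤ 1e-8.
So n ≥ log₂(1.400000/1e-8) = log₂(140000000.0000) ≈ 27.0609.
Hence n = 28.

28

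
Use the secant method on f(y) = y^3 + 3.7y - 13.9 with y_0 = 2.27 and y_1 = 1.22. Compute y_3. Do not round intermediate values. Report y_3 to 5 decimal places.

1.93337

f(y_0) = 6.196083, f(y_1) = -7.570152
y_2 = 1.220000 - (-7.570152)·(1.220000 - 2.270000)/(-7.570152 - (6.196083)) = 1.797403; f(y_2) = -1.442821
y_3 = 1.797403 - (-1.442821)·(1.797403 - 1.220000)/(-1.442821 - (-7.570152)) = 1.933365; f(y_3) = 0.480180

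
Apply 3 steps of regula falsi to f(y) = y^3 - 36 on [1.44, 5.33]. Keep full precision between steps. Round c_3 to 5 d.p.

3.08480

False-position update: c = (a·f(b) − b·f(a))/(f(b) − f(a)); replace the endpoint whose sign matches f(c).
f(1.440000) = -33.014016, f(5.330000) = 115.419437
step 1: c = 2.305199, f(c) = -23.750300 < 0 → new bracket [2.305199, 5.330000]
step 2: c = 2.821403, f(c) = -13.540745 < 0 → new bracket [2.821403, 5.330000]
step 3: c = 3.084804, f(c) = -6.644951 < 0 → new bracket [3.084804, 5.330000]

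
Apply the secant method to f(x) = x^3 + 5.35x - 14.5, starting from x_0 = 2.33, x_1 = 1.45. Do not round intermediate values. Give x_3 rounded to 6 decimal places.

f(x_0) = 10.614837, f(x_1) = -3.693875
x_2 = 1.450000 - (-3.693875)·(1.450000 - 2.330000)/(-3.693875 - (10.614837)) = 1.677177; f(x_2) = -0.809334
x_3 = 1.677177 - (-0.809334)·(1.677177 - 1.450000)/(-0.809334 - (-3.693875)) = 1.740917; f(x_3) = 0.090270

1.740917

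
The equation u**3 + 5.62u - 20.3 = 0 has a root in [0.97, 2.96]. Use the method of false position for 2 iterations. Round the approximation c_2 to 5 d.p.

1.97172

f(0.970000) = -13.935927, f(2.960000) = 22.269536
step 1: c = 1.735975, f(c) = -5.312264 < 0 → new bracket [1.735975, 2.960000]
step 2: c = 1.971723, f(c) = -1.553466 < 0 → new bracket [1.971723, 2.960000]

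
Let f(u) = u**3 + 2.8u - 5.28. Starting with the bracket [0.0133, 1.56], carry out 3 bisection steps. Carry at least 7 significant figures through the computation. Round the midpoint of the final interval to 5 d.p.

1.26999

f(0.013300) = -5.242758, f(1.560000) = 2.884416 (opposite signs)
step 1: m = 0.786650, f(m) = -2.590587 < 0 → root in [0.786650, 1.560000]
step 2: m = 1.173325, f(m) = -0.379383 < 0 → root in [1.173325, 1.560000]
step 3: m = 1.366663, f(m) = 1.099261 > 0 → root in [1.173325, 1.366663]
Midpoint of [1.173325, 1.366663] = 1.269994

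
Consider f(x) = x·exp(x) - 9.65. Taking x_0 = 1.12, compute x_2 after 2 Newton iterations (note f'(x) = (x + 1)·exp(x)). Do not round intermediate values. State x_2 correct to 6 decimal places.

1.794929

Newton update: x ← x − f(x)/f'(x).
x_0 = 1.120000: f = -6.217363, f' = 6.497491 → x_1 = 1.120000 - (-6.217363)/(6.497491) = 2.076887
x_1 = 2.076887: f = 6.922701, f' = 24.552289 → x_2 = 2.076887 - (6.922701)/(24.552289) = 1.794929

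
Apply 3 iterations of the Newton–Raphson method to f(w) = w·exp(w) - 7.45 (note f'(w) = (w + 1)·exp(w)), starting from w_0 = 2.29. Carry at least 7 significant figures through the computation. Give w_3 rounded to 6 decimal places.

w_0 = 2.290000: f = 15.163607, f' = 32.488545 → w_1 = 2.290000 - (15.163607)/(32.488545) = 1.823263
w_1 = 1.823263: f = 3.839699, f' = 17.481729 → w_2 = 1.823263 - (3.839699)/(17.481729) = 1.603622
w_2 = 1.603622: f = 0.521616, f' = 12.942623 → w_3 = 1.603622 - (0.521616)/(12.942623) = 1.563320

1.563320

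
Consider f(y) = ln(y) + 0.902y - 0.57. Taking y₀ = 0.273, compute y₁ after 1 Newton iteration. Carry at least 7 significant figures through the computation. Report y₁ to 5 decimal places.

0.62832

f'(y) = 1/y + 0.902
y_0 = 0.273000: f = -1.622037, f' = 4.565004 → y_1 = 0.273000 - (-1.622037)/(4.565004) = 0.628320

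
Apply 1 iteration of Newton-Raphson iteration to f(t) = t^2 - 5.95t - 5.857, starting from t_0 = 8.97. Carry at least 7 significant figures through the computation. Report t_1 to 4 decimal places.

7.1992

Newton update: t ← t − f(t)/f'(t).
f'(t) = 2t - 5.95
t_0 = 8.970000: f = 21.232400, f' = 11.990000 → t_1 = 8.970000 - (21.232400)/(11.990000) = 7.199158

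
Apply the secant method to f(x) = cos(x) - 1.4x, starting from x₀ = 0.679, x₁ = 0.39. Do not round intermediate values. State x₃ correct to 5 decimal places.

f(x_0) = -0.172399, f(x_1) = 0.378909
x_2 = 0.390000 - (0.378909)·(0.390000 - 0.679000)/(0.378909 - (-0.172399)) = 0.588627; f(x_2) = 0.007626
x_3 = 0.588627 - (0.007626)·(0.588627 - 0.390000)/(0.007626 - (0.378909)) = 0.592707; f(x_3) = -0.000358

0.59271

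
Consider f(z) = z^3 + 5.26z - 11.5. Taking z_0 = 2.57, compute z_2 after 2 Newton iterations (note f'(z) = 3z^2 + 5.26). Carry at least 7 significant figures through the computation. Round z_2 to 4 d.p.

z_0 = 2.570000: f = 18.992793, f' = 25.074700 → z_1 = 2.570000 - (18.992793)/(25.074700) = 1.812552
z_1 = 1.812552: f = 3.988875, f' = 15.116029 → z_2 = 1.812552 - (3.988875)/(15.116029) = 1.548668

1.5487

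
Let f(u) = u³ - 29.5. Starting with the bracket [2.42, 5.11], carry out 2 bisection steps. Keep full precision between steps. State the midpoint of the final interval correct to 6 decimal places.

f(2.420000) = -15.327512, f(5.110000) = 103.932831 (opposite signs)
step 1: m = 3.765000, f(m) = 23.869722 > 0 → root in [2.420000, 3.765000]
step 2: m = 3.092500, f(m) = 0.075298 > 0 → root in [2.420000, 3.092500]
Midpoint of [2.420000, 3.092500] = 2.756250

2.756250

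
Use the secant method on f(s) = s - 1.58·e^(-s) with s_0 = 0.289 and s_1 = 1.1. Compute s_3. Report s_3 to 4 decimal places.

0.7454

Secant update: s_(k+1) = s_k − f(s_k)·(s_k − s_(k-1))/(f(s_k) − f(s_(k-1))).
f(s_0) = -0.894439, f(s_1) = 0.574064
s_2 = 1.100000 - (0.574064)·(1.100000 - 0.289000)/(0.574064 - (-0.894439)) = 0.782966; f(s_2) = 0.060829
s_3 = 0.782966 - (0.060829)·(0.782966 - 1.100000)/(0.060829 - (0.574064)) = 0.745391; f(s_3) = -0.004397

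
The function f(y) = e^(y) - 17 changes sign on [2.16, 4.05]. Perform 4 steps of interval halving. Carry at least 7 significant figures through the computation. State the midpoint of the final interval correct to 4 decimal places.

f(2.160000) = -8.328862, f(4.050000) = 40.397457 (opposite signs)
step 1: m = 3.105000, f(m) = 5.309219 > 0 → root in [2.160000, 3.105000]
step 2: m = 2.632500, f(m) = -3.091502 < 0 → root in [2.632500, 3.105000]
step 3: m = 2.868750, f(m) = 0.614986 > 0 → root in [2.632500, 2.868750]
step 4: m = 2.750625, f(m) = -1.347588 < 0 → root in [2.750625, 2.868750]
Midpoint of [2.750625, 2.868750] = 2.809688

2.8097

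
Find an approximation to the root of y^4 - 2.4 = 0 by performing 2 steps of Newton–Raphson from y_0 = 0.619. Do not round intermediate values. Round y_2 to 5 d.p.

2.26786

Newton update: y ← y − f(y)/f'(y).
f'(y) = 4y^3
y_0 = 0.619000: f = -2.253188, f' = 0.948707 → y_1 = 0.619000 - (-2.253188)/(0.948707) = 2.994010
y_1 = 2.994010: f = 77.955004, f' = 107.354360 → y_2 = 2.994010 - (77.955004)/(107.354360) = 2.267863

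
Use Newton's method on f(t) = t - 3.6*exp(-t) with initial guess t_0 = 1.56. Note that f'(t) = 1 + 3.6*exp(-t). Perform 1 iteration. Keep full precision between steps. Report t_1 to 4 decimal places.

1.1025

t_0 = 1.560000: f = 0.803510, f' = 1.756490 → t_1 = 1.560000 - (0.803510)/(1.756490) = 1.102548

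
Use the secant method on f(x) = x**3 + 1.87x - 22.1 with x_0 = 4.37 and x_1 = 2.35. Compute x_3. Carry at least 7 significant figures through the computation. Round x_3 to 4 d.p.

f(x_0) = 69.525353, f(x_1) = -4.727625
x_2 = 2.350000 - (-4.727625)·(2.350000 - 4.370000)/(-4.727625 - (69.525353)) = 2.478612; f(x_2) = -2.237605
x_3 = 2.478612 - (-2.237605)·(2.478612 - 2.350000)/(-2.237605 - (-4.727625)) = 2.594186; f(x_3) = 0.209483

2.5942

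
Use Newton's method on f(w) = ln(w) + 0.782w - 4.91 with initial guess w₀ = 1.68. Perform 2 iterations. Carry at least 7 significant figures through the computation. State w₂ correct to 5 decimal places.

4.38119

f'(w) = 1/w + 0.782
w_0 = 1.680000: f = -3.077446, f' = 1.377238 → w_1 = 1.680000 - (-3.077446)/(1.377238) = 3.914506
w_1 = 3.914506: f = -0.484168, f' = 1.037460 → w_2 = 3.914506 - (-0.484168)/(1.037460) = 4.381191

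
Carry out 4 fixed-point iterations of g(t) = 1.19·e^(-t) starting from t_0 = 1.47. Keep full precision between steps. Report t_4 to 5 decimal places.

t_1 = g(1.470000) = 0.273611
t_2 = g(0.273611) = 0.905147
t_3 = g(0.905147) = 0.481334
t_4 = g(0.481334) = 0.735371

0.73537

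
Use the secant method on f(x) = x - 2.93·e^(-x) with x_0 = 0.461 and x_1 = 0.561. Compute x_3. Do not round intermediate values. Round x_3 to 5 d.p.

1.02853

f(x_0) = -1.386812, f(x_1) = -1.110970
x_2 = 0.561000 - (-1.110970)·(0.561000 - 0.461000)/(-1.110970 - (-1.386812)) = 0.963755; f(x_2) = -0.153916
x_3 = 0.963755 - (-0.153916)·(0.963755 - 0.561000)/(-0.153916 - (-1.110970)) = 1.028527; f(x_3) = -0.019045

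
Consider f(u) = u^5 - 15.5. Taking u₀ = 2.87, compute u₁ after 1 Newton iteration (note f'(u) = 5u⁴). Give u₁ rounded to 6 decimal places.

2.341691

u_0 = 2.870000: f = 179.219517, f' = 339.232608 → u_1 = 2.870000 - (179.219517)/(339.232608) = 2.341691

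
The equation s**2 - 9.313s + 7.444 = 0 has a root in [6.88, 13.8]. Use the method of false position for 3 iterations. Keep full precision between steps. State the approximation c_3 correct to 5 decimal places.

8.29236

f(6.880000) = -9.295040, f(13.800000) = 69.364600
step 1: c = 7.697721, f(c) = -4.989964 < 0 → new bracket [7.697721, 13.800000]
step 2: c = 8.107248, f(c) = -2.331332 < 0 → new bracket [8.107248, 13.800000]
step 3: c = 8.292359, f(c) = -1.019524 < 0 → new bracket [8.292359, 13.800000]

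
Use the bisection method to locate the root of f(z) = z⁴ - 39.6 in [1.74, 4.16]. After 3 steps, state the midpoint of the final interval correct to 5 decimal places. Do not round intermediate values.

f(1.740000) = -30.433638, f(4.160000) = 259.883791 (opposite signs)
step 1: m = 2.950000, f(m) = 36.133506 > 0 → root in [1.740000, 2.950000]
step 2: m = 2.345000, f(m) = -9.360724 < 0 → root in [2.345000, 2.950000]
step 3: m = 2.647500, f(m) = 9.529673 > 0 → root in [2.345000, 2.647500]
Midpoint of [2.345000, 2.647500] = 2.496250

2.49625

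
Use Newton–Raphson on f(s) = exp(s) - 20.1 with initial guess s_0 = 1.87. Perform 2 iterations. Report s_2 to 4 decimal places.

f'(s) = exp(s)
s_0 = 1.870000: f = -13.611704, f' = 6.488296 → s_1 = 1.870000 - (-13.611704)/(6.488296) = 3.967886
s_1 = 3.967886: f = 32.772619, f' = 52.872619 → s_2 = 3.967886 - (32.772619)/(52.872619) = 3.348045

3.3480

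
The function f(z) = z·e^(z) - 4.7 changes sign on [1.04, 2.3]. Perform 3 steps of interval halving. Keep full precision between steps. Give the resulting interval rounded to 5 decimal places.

f(1.040000) = -1.757614, f(2.300000) = 18.240620 (opposite signs)
step 1: m = 1.670000, f(m) = 4.171320 > 0 → root in [1.040000, 1.670000]
step 2: m = 1.355000, f(m) = 0.553011 > 0 → root in [1.040000, 1.355000]
step 3: m = 1.197500, f(m) = -0.734087 < 0 → root in [1.197500, 1.355000]

[1.19750, 1.35500]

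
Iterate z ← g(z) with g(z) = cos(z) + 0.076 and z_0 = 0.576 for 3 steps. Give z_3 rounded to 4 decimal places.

z_1 = g(0.576000) = 0.914648
z_2 = g(0.914648) = 0.686069
z_3 = g(0.686069) = 0.849742

0.8497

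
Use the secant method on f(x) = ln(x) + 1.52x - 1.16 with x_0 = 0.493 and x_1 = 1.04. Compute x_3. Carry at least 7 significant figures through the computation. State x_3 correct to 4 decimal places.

f(x_0) = -1.117886, f(x_1) = 0.460021
x_2 = 1.040000 - (0.460021)·(1.040000 - 0.493000)/(0.460021 - (-1.117886)) = 0.880528; f(x_2) = 0.051170
x_3 = 0.880528 - (0.051170)·(0.880528 - 1.040000)/(0.051170 - (0.460021)) = 0.860570; f(x_3) = -0.002095

0.8606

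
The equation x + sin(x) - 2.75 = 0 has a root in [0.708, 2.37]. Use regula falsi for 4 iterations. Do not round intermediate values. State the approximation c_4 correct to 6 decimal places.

1.790110

f(0.708000) = -1.391684, f(2.370000) = 0.317278
step 1: c = 2.061441, f(c) = 0.193470 > 0 → new bracket [0.708000, 2.061441]
step 2: c = 1.896252, f(c) = 0.093757 > 0 → new bracket [0.708000, 1.896252]
step 3: c = 1.821253, f(c) = 0.040052 > 0 → new bracket [0.708000, 1.821253]
step 4: c = 1.790110, f(c) = 0.016157 > 0 → new bracket [0.708000, 1.790110]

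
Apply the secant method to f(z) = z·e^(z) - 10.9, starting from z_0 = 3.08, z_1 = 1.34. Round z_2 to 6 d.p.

1.502549

f(z_0) = 56.115879, f(z_1) = -5.782482
z_2 = 1.340000 - (-5.782482)·(1.340000 - 3.080000)/(-5.782482 - (56.115879)) = 1.502549; f(z_2) = -4.148856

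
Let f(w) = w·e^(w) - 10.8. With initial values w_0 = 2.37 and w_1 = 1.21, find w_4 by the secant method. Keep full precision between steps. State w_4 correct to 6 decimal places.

f(w_0) = 14.552820, f(w_1) = -6.742284
w_2 = 1.210000 - (-6.742284)·(1.210000 - 2.370000)/(-6.742284 - (14.552820)) = 1.577270; f(w_2) = -3.163303
w_3 = 1.577270 - (-3.163303)·(1.577270 - 1.210000)/(-3.163303 - (-6.742284)) = 1.901883; f(w_3) = 1.939762
w_4 = 1.901883 - (1.939762)·(1.901883 - 1.577270)/(1.939762 - (-3.163303)) = 1.778492; f(w_4) = -0.269686

1.778492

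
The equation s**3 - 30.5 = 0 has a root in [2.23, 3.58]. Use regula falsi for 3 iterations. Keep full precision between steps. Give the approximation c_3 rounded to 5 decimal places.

3.12184

False-position update: c = (a·f(b) − b·f(a))/(f(b) − f(a)); replace the endpoint whose sign matches f(c).
f(2.230000) = -19.410433, f(3.580000) = 15.382712
step 1: c = 2.983139, f(c) = -3.952685 < 0 → new bracket [2.983139, 3.580000]
step 2: c = 3.105154, f(c) = -0.560163 < 0 → new bracket [3.105154, 3.580000]
step 3: c = 3.121838, f(c) = -0.074965 < 0 → new bracket [3.121838, 3.580000]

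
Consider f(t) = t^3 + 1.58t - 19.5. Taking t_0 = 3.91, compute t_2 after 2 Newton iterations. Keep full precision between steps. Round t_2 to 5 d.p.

Newton update: t ← t − f(t)/f'(t).
f'(t) = 3t^2 + 1.58
t_0 = 3.910000: f = 46.454271, f' = 47.444300 → t_1 = 3.910000 - (46.454271)/(47.444300) = 2.930867
t_1 = 2.930867: f = 10.306868, f' = 27.349947 → t_2 = 2.930867 - (10.306868)/(27.349947) = 2.554016

2.55402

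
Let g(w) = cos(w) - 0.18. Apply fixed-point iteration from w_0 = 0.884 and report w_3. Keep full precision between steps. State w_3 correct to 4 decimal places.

0.5727

w_1 = g(0.884000) = 0.454063
w_2 = g(0.454063) = 0.718672
w_3 = g(0.718672) = 0.572680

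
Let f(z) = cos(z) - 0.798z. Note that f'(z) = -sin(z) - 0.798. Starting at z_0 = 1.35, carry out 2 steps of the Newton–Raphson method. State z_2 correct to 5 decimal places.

z_0 = 1.350000: f = -0.858293, f' = -1.773723 → z_1 = 1.350000 - (-0.858293)/(-1.773723) = 0.866106
z_1 = 0.866106: f = -0.043355, f' = -1.559812 → z_2 = 0.866106 - (-0.043355)/(-1.559812) = 0.838311

0.83831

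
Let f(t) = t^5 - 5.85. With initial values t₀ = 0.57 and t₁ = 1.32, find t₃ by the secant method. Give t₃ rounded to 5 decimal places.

f(t_0) = -5.789831, f(t_1) = -1.842536
t_2 = 1.320000 - (-1.842536)·(1.320000 - 0.570000)/(-1.842536 - (-5.789831)) = 1.670088; f(t_2) = 7.142633
t_3 = 1.670088 - (7.142633)·(1.670088 - 1.320000)/(7.142633 - (-1.842536)) = 1.391791; f(t_3) = -0.627609

1.39179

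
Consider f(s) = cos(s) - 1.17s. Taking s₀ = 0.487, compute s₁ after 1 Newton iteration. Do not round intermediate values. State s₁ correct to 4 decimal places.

Newton update: s ← s − f(s)/f'(s).
f'(s) = -sin(s) - 1.17
s_0 = 0.487000: f = 0.313951, f' = -1.637977 → s_1 = 0.487000 - (0.313951)/(-1.637977) = 0.678670

0.6787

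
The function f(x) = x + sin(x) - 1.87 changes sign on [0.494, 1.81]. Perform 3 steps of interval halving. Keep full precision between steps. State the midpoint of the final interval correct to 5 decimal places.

1.06975

f(0.494000) = -0.901849, f(1.810000) = 0.911527 (opposite signs)
step 1: m = 1.152000, f(m) = 0.195579 > 0 → root in [0.494000, 1.152000]
step 2: m = 0.823000, f(m) = -0.313811 < 0 → root in [0.823000, 1.152000]
step 3: m = 0.987500, f(m) = -0.047848 < 0 → root in [0.987500, 1.152000]
Midpoint of [0.987500, 1.152000] = 1.069750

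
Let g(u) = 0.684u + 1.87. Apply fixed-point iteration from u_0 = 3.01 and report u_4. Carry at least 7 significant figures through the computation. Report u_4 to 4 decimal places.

u_1 = g(3.010000) = 3.928840
u_2 = g(3.928840) = 4.557327
u_3 = g(4.557327) = 4.987211
u_4 = g(4.987211) = 5.281253

5.2813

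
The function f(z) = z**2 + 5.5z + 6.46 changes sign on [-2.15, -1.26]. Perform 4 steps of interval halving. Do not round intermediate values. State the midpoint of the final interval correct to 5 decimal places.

f(-2.150000) = -0.742500, f(-1.260000) = 1.117600 (opposite signs)
step 1: m = -1.705000, f(m) = -0.010475 < 0 → root in [-1.705000, -1.260000]
step 2: m = -1.482500, f(m) = 0.504056 > 0 → root in [-1.705000, -1.482500]
step 3: m = -1.593750, f(m) = 0.234414 > 0 → root in [-1.705000, -1.593750]
step 4: m = -1.649375, f(m) = 0.108875 > 0 → root in [-1.705000, -1.649375]
Midpoint of [-1.705000, -1.649375] = -1.677188

-1.67719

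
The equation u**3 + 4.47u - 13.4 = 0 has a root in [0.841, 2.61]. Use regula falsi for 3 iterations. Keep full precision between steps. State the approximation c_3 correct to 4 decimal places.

1.7432

False-position update: c = (a·f(b) − b·f(a))/(f(b) − f(a)); replace the endpoint whose sign matches f(c).
f(0.841000) = -9.045907, f(2.610000) = 16.046281
step 1: c = 1.478737, f(c) = -3.556549 < 0 → new bracket [1.478737, 2.610000]
step 2: c = 1.683982, f(c) = -1.097169 < 0 → new bracket [1.683982, 2.610000]
step 3: c = 1.743247, f(c) = -0.310119 < 0 → new bracket [1.743247, 2.610000]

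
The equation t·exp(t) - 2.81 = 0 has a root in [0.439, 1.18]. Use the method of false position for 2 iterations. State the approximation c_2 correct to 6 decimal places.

1.007364

False-position update: c = (a·f(b) − b·f(a))/(f(b) − f(a)); replace the endpoint whose sign matches f(c).
f(0.439000) = -2.129043, f(1.180000) = 1.030162
step 1: c = 0.938373, f(c) = -0.411689 < 0 → new bracket [0.938373, 1.180000]
step 2: c = 1.007364, f(c) = -0.051461 < 0 → new bracket [1.007364, 1.180000]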